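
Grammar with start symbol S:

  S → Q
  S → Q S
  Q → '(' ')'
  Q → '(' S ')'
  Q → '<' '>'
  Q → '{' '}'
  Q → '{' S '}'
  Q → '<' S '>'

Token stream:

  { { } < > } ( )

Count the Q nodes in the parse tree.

4

[S [Q { [S [Q { }] [S [Q < >]]] }] [S [Q ( )]]]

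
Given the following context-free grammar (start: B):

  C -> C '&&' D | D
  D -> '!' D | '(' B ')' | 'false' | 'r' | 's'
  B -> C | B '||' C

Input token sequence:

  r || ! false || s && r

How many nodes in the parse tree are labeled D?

5

[B [B [B [C [D r]]] || [C [D ! [D false]]]] || [C [C [D s]] && [D r]]]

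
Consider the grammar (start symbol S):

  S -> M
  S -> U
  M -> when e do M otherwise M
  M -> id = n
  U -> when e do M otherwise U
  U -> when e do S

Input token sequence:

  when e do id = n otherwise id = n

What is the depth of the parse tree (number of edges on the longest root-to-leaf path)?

3

[S [M when e do [M id = n] otherwise [M id = n]]]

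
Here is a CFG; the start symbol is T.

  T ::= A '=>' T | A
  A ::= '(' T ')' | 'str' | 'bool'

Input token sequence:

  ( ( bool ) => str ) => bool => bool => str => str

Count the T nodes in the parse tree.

8

[T [A ( [T [A ( [T [A bool]] )] => [T [A str]]] )] => [T [A bool] => [T [A bool] => [T [A str] => [T [A str]]]]]]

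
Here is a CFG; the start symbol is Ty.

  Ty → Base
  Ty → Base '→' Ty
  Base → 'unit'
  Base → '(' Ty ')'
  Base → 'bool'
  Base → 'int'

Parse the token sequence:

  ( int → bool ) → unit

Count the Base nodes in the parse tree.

4

[Ty [Base ( [Ty [Base int] → [Ty [Base bool]]] )] → [Ty [Base unit]]]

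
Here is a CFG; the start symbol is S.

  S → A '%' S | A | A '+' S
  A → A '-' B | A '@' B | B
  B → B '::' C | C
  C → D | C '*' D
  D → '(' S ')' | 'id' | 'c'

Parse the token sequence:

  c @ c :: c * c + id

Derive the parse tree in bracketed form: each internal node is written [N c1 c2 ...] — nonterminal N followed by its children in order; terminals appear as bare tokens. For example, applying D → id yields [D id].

[S [A [A [B [C [D c]]]] @ [B [B [C [D c]]] :: [C [C [D c]] * [D c]]]] + [S [A [B [C [D id]]]]]]

S
A + S
A @ B + S
B @ B + S
C @ B + S
D @ B + S
c @ B + S
c @ B :: C + S
c @ C :: C + S
c @ D :: C + S
c @ c :: C + S
c @ c :: C * D + S
c @ c :: D * D + S
c @ c :: c * D + S
c @ c :: c * c + S
c @ c :: c * c + A
c @ c :: c * c + B
c @ c :: c * c + C
c @ c :: c * c + D
c @ c :: c * c + id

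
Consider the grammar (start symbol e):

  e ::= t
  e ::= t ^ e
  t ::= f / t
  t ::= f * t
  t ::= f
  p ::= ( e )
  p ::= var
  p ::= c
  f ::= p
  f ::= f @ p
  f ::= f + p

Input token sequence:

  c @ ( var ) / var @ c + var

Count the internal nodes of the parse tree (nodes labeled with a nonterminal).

17

[e [t [f [f [p c]] @ [p ( [e [t [f [p var]]]] )]] / [t [f [f [f [p var]] @ [p c]] + [p var]]]]]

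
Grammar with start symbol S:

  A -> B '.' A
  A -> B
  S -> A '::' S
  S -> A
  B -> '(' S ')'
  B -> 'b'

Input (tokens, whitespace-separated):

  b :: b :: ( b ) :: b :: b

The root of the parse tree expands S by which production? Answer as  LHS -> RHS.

S -> A '::' S

[S [A [B b]] :: [S [A [B b]] :: [S [A [B ( [S [A [B b]]] )]] :: [S [A [B b]] :: [S [A [B b]]]]]]]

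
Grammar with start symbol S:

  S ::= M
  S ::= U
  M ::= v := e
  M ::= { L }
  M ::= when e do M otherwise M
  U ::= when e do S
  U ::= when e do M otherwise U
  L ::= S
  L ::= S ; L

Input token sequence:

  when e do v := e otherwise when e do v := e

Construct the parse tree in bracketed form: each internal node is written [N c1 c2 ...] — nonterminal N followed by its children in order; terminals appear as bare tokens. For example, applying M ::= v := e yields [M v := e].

[S [U when e do [M v := e] otherwise [U when e do [S [M v := e]]]]]

S
U
when e do M otherwise U
when e do v := e otherwise U
when e do v := e otherwise when e do S
when e do v := e otherwise when e do M
when e do v := e otherwise when e do v := e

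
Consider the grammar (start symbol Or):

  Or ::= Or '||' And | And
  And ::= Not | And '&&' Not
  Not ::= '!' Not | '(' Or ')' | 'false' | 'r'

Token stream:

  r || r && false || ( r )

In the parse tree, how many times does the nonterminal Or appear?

[Or [Or [Or [And [Not r]]] || [And [And [Not r]] && [Not false]]] || [And [Not ( [Or [And [Not r]]] )]]]

4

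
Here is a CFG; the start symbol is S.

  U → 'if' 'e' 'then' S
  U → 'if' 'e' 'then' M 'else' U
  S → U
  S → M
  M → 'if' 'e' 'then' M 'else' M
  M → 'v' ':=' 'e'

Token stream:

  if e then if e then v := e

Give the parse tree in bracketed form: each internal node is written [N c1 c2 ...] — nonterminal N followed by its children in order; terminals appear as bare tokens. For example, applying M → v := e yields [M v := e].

S
U
if e then S
if e then U
if e then if e then S
if e then if e then M
if e then if e then v := e

[S [U if e then [S [U if e then [S [M v := e]]]]]]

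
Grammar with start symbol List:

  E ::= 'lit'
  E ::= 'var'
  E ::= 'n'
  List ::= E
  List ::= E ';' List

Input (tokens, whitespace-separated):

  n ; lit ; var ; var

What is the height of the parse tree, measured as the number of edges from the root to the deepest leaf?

[List [E n] ; [List [E lit] ; [List [E var] ; [List [E var]]]]]

5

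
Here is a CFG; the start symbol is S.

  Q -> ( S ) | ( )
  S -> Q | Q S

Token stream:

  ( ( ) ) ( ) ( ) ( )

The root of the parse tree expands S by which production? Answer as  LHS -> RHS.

[S [Q ( [S [Q ( )]] )] [S [Q ( )] [S [Q ( )] [S [Q ( )]]]]]

S -> Q S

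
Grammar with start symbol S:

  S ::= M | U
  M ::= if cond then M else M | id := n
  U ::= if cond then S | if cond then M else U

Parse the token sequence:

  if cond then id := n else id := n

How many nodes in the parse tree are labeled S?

[S [M if cond then [M id := n] else [M id := n]]]

1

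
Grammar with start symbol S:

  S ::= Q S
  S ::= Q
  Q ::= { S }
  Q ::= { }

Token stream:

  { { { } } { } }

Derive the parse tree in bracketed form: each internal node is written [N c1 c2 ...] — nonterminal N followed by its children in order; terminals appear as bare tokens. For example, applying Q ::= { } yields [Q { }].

S
Q
{ S }
{ Q S }
{ { S } S }
{ { Q } S }
{ { { } } S }
{ { { } } Q }
{ { { } } { } }

[S [Q { [S [Q { [S [Q { }]] }] [S [Q { }]]] }]]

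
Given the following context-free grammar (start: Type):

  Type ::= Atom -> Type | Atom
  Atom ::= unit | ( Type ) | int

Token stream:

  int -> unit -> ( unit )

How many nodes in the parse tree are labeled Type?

4

[Type [Atom int] -> [Type [Atom unit] -> [Type [Atom ( [Type [Atom unit]] )]]]]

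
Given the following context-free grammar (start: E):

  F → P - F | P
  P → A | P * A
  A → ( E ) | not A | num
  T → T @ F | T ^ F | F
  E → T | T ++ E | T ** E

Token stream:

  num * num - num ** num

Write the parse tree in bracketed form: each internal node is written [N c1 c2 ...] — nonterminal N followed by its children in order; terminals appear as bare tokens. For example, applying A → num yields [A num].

E
T ** E
F ** E
P - F ** E
P * A - F ** E
A * A - F ** E
num * A - F ** E
num * num - F ** E
num * num - P ** E
num * num - A ** E
num * num - num ** E
num * num - num ** T
num * num - num ** F
num * num - num ** P
num * num - num ** A
num * num - num ** num

[E [T [F [P [P [A num]] * [A num]] - [F [P [A num]]]]] ** [E [T [F [P [A num]]]]]]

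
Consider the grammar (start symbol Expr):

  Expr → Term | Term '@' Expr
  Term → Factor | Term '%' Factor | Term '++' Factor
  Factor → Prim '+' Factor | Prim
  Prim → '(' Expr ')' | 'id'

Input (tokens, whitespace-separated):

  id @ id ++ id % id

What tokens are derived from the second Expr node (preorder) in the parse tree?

id ++ id % id

[Expr [Term [Factor [Prim id]]] @ [Expr [Term [Term [Term [Factor [Prim id]]] ++ [Factor [Prim id]]] % [Factor [Prim id]]]]]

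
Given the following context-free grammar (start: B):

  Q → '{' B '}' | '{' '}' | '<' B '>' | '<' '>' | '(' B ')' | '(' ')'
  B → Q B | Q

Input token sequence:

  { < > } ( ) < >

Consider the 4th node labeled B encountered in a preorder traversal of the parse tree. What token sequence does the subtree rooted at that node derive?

< >

[B [Q { [B [Q < >]] }] [B [Q ( )] [B [Q < >]]]]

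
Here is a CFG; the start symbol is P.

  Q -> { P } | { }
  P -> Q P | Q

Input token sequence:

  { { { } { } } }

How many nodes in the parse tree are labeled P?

4

[P [Q { [P [Q { [P [Q { }] [P [Q { }]]] }]] }]]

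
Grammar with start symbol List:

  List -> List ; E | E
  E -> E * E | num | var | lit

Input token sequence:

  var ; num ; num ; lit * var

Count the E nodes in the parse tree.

6

[List [List [List [List [E var]] ; [E num]] ; [E num]] ; [E [E lit] * [E var]]]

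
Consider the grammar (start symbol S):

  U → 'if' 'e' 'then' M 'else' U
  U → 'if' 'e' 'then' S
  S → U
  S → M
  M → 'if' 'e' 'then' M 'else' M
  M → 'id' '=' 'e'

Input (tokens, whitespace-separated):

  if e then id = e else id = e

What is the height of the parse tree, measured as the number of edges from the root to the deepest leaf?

[S [M if e then [M id = e] else [M id = e]]]

3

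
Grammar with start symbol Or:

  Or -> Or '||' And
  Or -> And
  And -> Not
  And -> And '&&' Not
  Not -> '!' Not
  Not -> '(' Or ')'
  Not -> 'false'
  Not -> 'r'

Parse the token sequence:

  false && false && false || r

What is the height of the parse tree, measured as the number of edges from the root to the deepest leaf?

6

[Or [Or [And [And [And [Not false]] && [Not false]] && [Not false]]] || [And [Not r]]]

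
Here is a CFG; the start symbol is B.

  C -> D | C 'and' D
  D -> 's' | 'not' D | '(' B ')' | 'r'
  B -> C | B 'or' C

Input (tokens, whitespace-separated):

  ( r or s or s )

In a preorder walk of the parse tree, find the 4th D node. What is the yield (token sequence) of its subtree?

[B [C [D ( [B [B [B [C [D r]]] or [C [D s]]] or [C [D s]]] )]]]

s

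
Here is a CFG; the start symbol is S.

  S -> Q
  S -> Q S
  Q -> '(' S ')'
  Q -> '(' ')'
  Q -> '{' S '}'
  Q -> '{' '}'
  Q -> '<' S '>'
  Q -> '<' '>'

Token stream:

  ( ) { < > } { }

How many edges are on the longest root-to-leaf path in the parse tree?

[S [Q ( )] [S [Q { [S [Q < >]] }] [S [Q { }]]]]

5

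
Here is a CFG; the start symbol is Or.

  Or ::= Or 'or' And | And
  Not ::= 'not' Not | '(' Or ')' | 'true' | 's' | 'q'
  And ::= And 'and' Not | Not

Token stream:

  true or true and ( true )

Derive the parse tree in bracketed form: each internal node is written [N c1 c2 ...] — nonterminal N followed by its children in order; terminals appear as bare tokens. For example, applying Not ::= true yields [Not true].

Or
Or or And
And or And
Not or And
true or And
true or And and Not
true or Not and Not
true or true and Not
true or true and ( Or )
true or true and ( And )
true or true and ( Not )
true or true and ( true )

[Or [Or [And [Not true]]] or [And [And [Not true]] and [Not ( [Or [And [Not true]]] )]]]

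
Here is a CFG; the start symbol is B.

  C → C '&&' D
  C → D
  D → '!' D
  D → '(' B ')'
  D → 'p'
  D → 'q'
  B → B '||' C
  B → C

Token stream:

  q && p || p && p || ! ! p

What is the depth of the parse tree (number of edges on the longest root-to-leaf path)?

[B [B [B [C [C [D q]] && [D p]]] || [C [C [D p]] && [D p]]] || [C [D ! [D ! [D p]]]]]

6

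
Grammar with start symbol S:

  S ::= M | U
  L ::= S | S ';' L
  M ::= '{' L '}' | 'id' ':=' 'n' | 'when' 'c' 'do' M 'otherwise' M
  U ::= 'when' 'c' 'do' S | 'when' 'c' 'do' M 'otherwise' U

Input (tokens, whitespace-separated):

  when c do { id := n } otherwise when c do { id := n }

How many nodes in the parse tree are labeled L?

2

[S [U when c do [M { [L [S [M id := n]]] }] otherwise [U when c do [S [M { [L [S [M id := n]]] }]]]]]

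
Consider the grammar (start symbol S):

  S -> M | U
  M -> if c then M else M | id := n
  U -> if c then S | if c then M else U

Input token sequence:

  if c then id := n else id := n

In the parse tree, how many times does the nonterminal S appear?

[S [M if c then [M id := n] else [M id := n]]]

1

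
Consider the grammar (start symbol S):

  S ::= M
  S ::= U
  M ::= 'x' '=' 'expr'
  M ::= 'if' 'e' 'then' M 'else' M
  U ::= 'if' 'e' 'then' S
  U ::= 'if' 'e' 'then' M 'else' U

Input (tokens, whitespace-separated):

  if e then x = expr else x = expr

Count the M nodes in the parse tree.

[S [M if e then [M x = expr] else [M x = expr]]]

3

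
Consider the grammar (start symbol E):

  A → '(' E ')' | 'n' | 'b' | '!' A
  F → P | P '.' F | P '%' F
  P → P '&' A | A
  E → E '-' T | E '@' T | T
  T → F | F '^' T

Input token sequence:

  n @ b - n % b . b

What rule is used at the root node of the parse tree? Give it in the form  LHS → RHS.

E → E '-' T

[E [E [E [T [F [P [A n]]]]] @ [T [F [P [A b]]]]] - [T [F [P [A n]] % [F [P [A b]] . [F [P [A b]]]]]]]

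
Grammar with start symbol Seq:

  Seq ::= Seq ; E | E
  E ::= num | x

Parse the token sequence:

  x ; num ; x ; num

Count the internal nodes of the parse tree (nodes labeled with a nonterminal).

8

[Seq [Seq [Seq [Seq [E x]] ; [E num]] ; [E x]] ; [E num]]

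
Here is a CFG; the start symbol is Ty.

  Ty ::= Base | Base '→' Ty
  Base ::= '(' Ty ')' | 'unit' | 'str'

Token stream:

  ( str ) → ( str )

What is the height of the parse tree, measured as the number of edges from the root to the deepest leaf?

[Ty [Base ( [Ty [Base str]] )] → [Ty [Base ( [Ty [Base str]] )]]]

5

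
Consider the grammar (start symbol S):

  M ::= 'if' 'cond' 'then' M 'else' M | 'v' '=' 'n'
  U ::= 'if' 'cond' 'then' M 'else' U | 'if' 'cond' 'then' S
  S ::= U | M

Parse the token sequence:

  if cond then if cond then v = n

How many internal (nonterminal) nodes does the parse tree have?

[S [U if cond then [S [U if cond then [S [M v = n]]]]]]

6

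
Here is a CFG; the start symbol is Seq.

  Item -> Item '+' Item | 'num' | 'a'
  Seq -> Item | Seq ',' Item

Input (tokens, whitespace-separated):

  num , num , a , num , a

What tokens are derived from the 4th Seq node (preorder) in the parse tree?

num , num

[Seq [Seq [Seq [Seq [Seq [Item num]] , [Item num]] , [Item a]] , [Item num]] , [Item a]]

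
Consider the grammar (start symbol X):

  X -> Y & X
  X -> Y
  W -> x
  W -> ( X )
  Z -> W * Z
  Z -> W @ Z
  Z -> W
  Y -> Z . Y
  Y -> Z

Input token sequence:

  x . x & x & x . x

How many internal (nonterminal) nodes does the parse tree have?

[X [Y [Z [W x]] . [Y [Z [W x]]]] & [X [Y [Z [W x]]] & [X [Y [Z [W x]] . [Y [Z [W x]]]]]]]

18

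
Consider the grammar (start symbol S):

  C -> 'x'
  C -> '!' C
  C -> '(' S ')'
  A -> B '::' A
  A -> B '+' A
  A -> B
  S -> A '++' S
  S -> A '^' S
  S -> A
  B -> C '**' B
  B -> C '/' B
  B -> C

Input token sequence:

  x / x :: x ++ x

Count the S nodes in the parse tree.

2

[S [A [B [C x] / [B [C x]]] :: [A [B [C x]]]] ++ [S [A [B [C x]]]]]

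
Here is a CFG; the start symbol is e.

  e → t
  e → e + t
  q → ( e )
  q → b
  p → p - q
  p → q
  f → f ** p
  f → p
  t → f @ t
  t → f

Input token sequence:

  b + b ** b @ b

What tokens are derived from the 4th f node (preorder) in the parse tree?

[e [e [t [f [p [q b]]]]] + [t [f [f [p [q b]]] ** [p [q b]]] @ [t [f [p [q b]]]]]]

b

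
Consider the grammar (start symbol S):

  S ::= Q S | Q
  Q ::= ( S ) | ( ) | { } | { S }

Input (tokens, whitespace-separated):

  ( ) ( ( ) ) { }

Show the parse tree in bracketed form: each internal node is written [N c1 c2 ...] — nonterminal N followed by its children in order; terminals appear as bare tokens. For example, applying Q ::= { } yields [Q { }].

[S [Q ( )] [S [Q ( [S [Q ( )]] )] [S [Q { }]]]]

S
Q S
( ) S
( ) Q S
( ) ( S ) S
( ) ( Q ) S
( ) ( ( ) ) S
( ) ( ( ) ) Q
( ) ( ( ) ) { }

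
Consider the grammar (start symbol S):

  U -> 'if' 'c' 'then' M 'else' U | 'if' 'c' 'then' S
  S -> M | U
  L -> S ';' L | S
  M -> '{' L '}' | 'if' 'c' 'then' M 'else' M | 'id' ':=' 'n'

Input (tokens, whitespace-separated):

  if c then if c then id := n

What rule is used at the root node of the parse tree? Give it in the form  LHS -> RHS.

[S [U if c then [S [U if c then [S [M id := n]]]]]]

S -> U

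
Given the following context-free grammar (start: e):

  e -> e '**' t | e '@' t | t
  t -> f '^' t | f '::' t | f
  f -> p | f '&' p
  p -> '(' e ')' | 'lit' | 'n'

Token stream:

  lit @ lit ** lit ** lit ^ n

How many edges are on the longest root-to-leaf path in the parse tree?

[e [e [e [e [t [f [p lit]]]] @ [t [f [p lit]]]] ** [t [f [p lit]]]] ** [t [f [p lit]] ^ [t [f [p n]]]]]

7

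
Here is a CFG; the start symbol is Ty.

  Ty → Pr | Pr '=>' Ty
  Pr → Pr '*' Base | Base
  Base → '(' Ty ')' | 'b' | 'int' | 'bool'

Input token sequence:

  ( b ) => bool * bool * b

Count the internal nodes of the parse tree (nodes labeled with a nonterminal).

13

[Ty [Pr [Base ( [Ty [Pr [Base b]]] )]] => [Ty [Pr [Pr [Pr [Base bool]] * [Base bool]] * [Base b]]]]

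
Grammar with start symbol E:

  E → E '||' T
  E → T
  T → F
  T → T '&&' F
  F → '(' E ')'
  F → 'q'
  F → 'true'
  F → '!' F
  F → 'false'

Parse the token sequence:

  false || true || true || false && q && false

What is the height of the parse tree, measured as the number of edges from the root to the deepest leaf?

[E [E [E [E [T [F false]]] || [T [F true]]] || [T [F true]]] || [T [T [T [F false]] && [F q]] && [F false]]]

6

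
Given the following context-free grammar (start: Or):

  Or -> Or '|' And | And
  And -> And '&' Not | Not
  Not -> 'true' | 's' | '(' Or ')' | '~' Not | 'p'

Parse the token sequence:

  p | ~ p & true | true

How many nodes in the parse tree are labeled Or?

[Or [Or [Or [And [Not p]]] | [And [And [Not ~ [Not p]]] & [Not true]]] | [And [Not true]]]

3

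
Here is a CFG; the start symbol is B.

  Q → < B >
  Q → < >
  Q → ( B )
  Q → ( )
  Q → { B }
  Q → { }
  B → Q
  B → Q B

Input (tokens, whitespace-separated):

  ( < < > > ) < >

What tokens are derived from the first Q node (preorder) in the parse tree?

( < < > > )

[B [Q ( [B [Q < [B [Q < >]] >]] )] [B [Q < >]]]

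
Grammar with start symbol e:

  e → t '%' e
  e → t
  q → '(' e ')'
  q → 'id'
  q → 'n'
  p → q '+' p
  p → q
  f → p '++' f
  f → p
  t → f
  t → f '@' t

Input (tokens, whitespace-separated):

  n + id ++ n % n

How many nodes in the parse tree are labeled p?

[e [t [f [p [q n] + [p [q id]]] ++ [f [p [q n]]]]] % [e [t [f [p [q n]]]]]]

4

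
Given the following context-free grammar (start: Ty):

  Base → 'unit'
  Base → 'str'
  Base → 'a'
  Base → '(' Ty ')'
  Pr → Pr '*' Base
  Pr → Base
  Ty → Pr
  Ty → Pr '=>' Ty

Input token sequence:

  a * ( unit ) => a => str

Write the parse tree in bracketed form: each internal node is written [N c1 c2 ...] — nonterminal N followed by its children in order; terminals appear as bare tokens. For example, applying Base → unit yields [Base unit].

[Ty [Pr [Pr [Base a]] * [Base ( [Ty [Pr [Base unit]]] )]] => [Ty [Pr [Base a]] => [Ty [Pr [Base str]]]]]

Ty
Pr => Ty
Pr * Base => Ty
Base * Base => Ty
a * Base => Ty
a * ( Ty ) => Ty
a * ( Pr ) => Ty
a * ( Base ) => Ty
a * ( unit ) => Ty
a * ( unit ) => Pr => Ty
a * ( unit ) => Base => Ty
a * ( unit ) => a => Ty
a * ( unit ) => a => Pr
a * ( unit ) => a => Base
a * ( unit ) => a => str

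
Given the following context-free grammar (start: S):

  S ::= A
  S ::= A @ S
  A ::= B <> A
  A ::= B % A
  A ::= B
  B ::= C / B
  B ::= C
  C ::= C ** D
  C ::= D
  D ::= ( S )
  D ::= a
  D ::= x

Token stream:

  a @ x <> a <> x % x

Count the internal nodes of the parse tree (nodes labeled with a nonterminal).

22

[S [A [B [C [D a]]]] @ [S [A [B [C [D x]]] <> [A [B [C [D a]]] <> [A [B [C [D x]]] % [A [B [C [D x]]]]]]]]]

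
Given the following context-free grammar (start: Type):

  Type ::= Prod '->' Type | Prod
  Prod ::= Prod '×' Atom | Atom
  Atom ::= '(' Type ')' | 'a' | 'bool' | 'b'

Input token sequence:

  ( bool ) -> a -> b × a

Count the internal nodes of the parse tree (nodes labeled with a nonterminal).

14

[Type [Prod [Atom ( [Type [Prod [Atom bool]]] )]] -> [Type [Prod [Atom a]] -> [Type [Prod [Prod [Atom b]] × [Atom a]]]]]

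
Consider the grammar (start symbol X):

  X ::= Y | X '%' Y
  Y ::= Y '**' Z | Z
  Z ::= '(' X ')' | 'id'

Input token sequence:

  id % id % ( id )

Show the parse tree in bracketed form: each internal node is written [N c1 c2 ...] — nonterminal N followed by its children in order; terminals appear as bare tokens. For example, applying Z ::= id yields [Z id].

[X [X [X [Y [Z id]]] % [Y [Z id]]] % [Y [Z ( [X [Y [Z id]]] )]]]

X
X % Y
X % Y % Y
Y % Y % Y
Z % Y % Y
id % Y % Y
id % Z % Y
id % id % Y
id % id % Z
id % id % ( X )
id % id % ( Y )
id % id % ( Z )
id % id % ( id )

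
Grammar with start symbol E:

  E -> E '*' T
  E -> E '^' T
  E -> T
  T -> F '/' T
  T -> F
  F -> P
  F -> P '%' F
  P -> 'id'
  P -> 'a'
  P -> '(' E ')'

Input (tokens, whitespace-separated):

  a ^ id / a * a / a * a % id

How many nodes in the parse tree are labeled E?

[E [E [E [E [T [F [P a]]]] ^ [T [F [P id]] / [T [F [P a]]]]] * [T [F [P a]] / [T [F [P a]]]]] * [T [F [P a] % [F [P id]]]]]

4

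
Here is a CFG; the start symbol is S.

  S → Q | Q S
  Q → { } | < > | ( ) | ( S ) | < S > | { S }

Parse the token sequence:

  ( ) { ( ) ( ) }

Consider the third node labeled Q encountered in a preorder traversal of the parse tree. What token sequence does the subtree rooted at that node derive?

( )

[S [Q ( )] [S [Q { [S [Q ( )] [S [Q ( )]]] }]]]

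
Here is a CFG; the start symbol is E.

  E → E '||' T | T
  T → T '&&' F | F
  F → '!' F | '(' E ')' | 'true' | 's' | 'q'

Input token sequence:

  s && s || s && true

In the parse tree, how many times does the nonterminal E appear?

[E [E [T [T [F s]] && [F s]]] || [T [T [F s]] && [F true]]]

2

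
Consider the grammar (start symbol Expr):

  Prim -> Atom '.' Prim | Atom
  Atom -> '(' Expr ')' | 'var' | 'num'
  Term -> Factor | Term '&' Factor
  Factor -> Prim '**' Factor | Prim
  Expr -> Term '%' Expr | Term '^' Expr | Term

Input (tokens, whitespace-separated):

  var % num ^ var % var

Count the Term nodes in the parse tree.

4

[Expr [Term [Factor [Prim [Atom var]]]] % [Expr [Term [Factor [Prim [Atom num]]]] ^ [Expr [Term [Factor [Prim [Atom var]]]] % [Expr [Term [Factor [Prim [Atom var]]]]]]]]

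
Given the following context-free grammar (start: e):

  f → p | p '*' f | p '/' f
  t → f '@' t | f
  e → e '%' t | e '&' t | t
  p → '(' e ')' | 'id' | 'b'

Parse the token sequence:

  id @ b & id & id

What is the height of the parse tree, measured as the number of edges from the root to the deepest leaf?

[e [e [e [t [f [p id]] @ [t [f [p b]]]]] & [t [f [p id]]]] & [t [f [p id]]]]

7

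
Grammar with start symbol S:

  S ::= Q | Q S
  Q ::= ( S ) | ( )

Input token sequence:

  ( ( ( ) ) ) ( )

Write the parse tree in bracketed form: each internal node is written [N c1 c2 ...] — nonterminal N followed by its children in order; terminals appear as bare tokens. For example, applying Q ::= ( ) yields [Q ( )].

S
Q S
( S ) S
( Q ) S
( ( S ) ) S
( ( Q ) ) S
( ( ( ) ) ) S
( ( ( ) ) ) Q
( ( ( ) ) ) ( )

[S [Q ( [S [Q ( [S [Q ( )]] )]] )] [S [Q ( )]]]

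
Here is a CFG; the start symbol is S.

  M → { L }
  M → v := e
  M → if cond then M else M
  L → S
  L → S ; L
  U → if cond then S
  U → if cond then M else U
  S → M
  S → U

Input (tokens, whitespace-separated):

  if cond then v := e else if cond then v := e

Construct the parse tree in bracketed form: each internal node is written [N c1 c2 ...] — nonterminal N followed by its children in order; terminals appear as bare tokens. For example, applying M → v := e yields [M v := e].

S
U
if cond then M else U
if cond then v := e else U
if cond then v := e else if cond then S
if cond then v := e else if cond then M
if cond then v := e else if cond then v := e

[S [U if cond then [M v := e] else [U if cond then [S [M v := e]]]]]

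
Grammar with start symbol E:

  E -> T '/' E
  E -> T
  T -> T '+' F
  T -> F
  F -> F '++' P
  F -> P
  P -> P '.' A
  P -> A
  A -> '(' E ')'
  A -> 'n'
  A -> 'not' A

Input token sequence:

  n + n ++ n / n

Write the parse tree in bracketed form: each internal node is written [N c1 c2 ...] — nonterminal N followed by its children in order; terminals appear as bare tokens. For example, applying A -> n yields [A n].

[E [T [T [F [P [A n]]]] + [F [F [P [A n]]] ++ [P [A n]]]] / [E [T [F [P [A n]]]]]]

E
T / E
T + F / E
F + F / E
P + F / E
A + F / E
n + F / E
n + F ++ P / E
n + P ++ P / E
n + A ++ P / E
n + n ++ P / E
n + n ++ A / E
n + n ++ n / E
n + n ++ n / T
n + n ++ n / F
n + n ++ n / P
n + n ++ n / A
n + n ++ n / n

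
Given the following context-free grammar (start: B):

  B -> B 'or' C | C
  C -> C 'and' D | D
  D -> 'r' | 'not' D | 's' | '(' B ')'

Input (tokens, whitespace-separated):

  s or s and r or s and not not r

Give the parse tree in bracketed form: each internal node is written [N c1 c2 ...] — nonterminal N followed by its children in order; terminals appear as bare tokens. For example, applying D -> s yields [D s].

B
B or C
B or C or C
C or C or C
D or C or C
s or C or C
s or C and D or C
s or D and D or C
s or s and D or C
s or s and r or C
s or s and r or C and D
s or s and r or D and D
s or s and r or s and D
s or s and r or s and not D
s or s and r or s and not not D
s or s and r or s and not not r

[B [B [B [C [D s]]] or [C [C [D s]] and [D r]]] or [C [C [D s]] and [D not [D not [D r]]]]]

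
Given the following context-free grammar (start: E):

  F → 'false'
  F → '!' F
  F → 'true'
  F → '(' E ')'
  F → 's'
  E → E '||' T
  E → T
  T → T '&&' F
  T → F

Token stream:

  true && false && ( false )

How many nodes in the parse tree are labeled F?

4

[E [T [T [T [F true]] && [F false]] && [F ( [E [T [F false]]] )]]]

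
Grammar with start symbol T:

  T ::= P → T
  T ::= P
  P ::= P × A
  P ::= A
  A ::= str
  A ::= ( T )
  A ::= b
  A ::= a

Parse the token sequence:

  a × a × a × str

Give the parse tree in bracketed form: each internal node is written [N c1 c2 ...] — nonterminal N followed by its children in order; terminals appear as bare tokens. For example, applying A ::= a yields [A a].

T
P
P × A
P × A × A
P × A × A × A
A × A × A × A
a × A × A × A
a × a × A × A
a × a × a × A
a × a × a × str

[T [P [P [P [P [A a]] × [A a]] × [A a]] × [A str]]]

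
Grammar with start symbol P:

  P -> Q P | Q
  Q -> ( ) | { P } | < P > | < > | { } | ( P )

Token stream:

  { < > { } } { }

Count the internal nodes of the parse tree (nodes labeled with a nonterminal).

[P [Q { [P [Q < >] [P [Q { }]]] }] [P [Q { }]]]

8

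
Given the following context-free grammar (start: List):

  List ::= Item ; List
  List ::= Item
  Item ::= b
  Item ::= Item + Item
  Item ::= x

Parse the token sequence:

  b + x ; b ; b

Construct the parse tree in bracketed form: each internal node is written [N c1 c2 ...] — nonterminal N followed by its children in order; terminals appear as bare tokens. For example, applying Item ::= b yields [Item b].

[List [Item [Item b] + [Item x]] ; [List [Item b] ; [List [Item b]]]]

List
Item ; List
Item + Item ; List
b + Item ; List
b + x ; List
b + x ; Item ; List
b + x ; b ; List
b + x ; b ; Item
b + x ; b ; b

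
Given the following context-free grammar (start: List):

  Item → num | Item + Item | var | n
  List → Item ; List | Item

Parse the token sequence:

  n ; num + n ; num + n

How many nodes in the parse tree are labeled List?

3

[List [Item n] ; [List [Item [Item num] + [Item n]] ; [List [Item [Item num] + [Item n]]]]]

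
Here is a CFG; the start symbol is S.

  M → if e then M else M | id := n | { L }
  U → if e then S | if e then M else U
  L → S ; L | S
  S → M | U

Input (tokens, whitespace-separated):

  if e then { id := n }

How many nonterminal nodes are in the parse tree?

7

[S [U if e then [S [M { [L [S [M id := n]]] }]]]]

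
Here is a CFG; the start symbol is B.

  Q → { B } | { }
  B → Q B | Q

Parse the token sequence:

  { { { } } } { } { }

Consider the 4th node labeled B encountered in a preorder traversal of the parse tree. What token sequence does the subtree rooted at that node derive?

{ } { }

[B [Q { [B [Q { [B [Q { }]] }]] }] [B [Q { }] [B [Q { }]]]]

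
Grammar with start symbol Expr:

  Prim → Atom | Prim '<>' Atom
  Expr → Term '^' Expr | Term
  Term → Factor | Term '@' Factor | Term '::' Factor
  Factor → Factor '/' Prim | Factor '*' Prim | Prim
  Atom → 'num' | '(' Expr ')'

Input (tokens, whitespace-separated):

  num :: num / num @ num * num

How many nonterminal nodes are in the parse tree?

19

[Expr [Term [Term [Term [Factor [Prim [Atom num]]]] :: [Factor [Factor [Prim [Atom num]]] / [Prim [Atom num]]]] @ [Factor [Factor [Prim [Atom num]]] * [Prim [Atom num]]]]]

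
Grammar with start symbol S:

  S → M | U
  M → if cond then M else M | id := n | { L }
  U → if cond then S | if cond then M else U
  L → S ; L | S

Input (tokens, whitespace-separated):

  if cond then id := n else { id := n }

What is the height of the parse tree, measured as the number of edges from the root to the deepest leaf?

6

[S [M if cond then [M id := n] else [M { [L [S [M id := n]]] }]]]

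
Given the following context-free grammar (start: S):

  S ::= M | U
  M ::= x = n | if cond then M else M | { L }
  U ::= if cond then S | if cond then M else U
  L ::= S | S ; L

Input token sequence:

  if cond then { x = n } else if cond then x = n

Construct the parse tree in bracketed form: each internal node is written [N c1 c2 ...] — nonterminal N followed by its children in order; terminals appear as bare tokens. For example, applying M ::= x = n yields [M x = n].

S
U
if cond then M else U
if cond then { L } else U
if cond then { S } else U
if cond then { M } else U
if cond then { x = n } else U
if cond then { x = n } else if cond then S
if cond then { x = n } else if cond then M
if cond then { x = n } else if cond then x = n

[S [U if cond then [M { [L [S [M x = n]]] }] else [U if cond then [S [M x = n]]]]]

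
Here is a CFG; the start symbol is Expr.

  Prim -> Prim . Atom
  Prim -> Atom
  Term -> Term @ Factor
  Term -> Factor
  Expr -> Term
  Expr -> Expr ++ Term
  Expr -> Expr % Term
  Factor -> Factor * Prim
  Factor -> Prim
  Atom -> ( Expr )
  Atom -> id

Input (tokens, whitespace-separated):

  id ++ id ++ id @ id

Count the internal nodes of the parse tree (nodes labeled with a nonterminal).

[Expr [Expr [Expr [Term [Factor [Prim [Atom id]]]]] ++ [Term [Factor [Prim [Atom id]]]]] ++ [Term [Term [Factor [Prim [Atom id]]]] @ [Factor [Prim [Atom id]]]]]

19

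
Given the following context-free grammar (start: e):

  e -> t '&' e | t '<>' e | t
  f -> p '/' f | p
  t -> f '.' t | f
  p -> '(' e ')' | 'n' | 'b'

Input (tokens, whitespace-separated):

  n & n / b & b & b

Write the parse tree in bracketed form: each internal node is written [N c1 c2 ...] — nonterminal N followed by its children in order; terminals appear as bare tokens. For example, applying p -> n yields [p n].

e
t & e
f & e
p & e
n & e
n & t & e
n & f & e
n & p / f & e
n & n / f & e
n & n / p & e
n & n / b & e
n & n / b & t & e
n & n / b & f & e
n & n / b & p & e
n & n / b & b & e
n & n / b & b & t
n & n / b & b & f
n & n / b & b & p
n & n / b & b & b

[e [t [f [p n]]] & [e [t [f [p n] / [f [p b]]]] & [e [t [f [p b]]] & [e [t [f [p b]]]]]]]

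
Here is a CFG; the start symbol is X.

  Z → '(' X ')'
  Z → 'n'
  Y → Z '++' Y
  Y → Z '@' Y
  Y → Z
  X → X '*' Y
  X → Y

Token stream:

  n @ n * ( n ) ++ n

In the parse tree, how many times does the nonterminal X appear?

[X [X [Y [Z n] @ [Y [Z n]]]] * [Y [Z ( [X [Y [Z n]]] )] ++ [Y [Z n]]]]

3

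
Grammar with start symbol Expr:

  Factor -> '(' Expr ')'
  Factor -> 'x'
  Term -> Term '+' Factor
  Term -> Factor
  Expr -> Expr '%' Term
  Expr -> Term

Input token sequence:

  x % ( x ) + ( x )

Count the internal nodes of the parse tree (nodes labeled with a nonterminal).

14

[Expr [Expr [Term [Factor x]]] % [Term [Term [Factor ( [Expr [Term [Factor x]]] )]] + [Factor ( [Expr [Term [Factor x]]] )]]]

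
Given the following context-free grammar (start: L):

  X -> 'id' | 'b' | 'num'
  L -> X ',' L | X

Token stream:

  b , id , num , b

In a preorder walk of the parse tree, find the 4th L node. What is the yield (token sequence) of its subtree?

[L [X b] , [L [X id] , [L [X num] , [L [X b]]]]]

b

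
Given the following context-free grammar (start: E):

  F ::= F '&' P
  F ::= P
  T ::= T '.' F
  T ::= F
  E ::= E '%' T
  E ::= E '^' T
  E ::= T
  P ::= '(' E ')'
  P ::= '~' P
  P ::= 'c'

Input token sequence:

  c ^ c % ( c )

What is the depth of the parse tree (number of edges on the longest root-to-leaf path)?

[E [E [E [T [F [P c]]]] ^ [T [F [P c]]]] % [T [F [P ( [E [T [F [P c]]]] )]]]]

8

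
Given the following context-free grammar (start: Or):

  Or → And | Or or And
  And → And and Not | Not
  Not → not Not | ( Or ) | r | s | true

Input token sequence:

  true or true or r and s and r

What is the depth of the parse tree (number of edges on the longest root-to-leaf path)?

5

[Or [Or [Or [And [Not true]]] or [And [Not true]]] or [And [And [And [Not r]] and [Not s]] and [Not r]]]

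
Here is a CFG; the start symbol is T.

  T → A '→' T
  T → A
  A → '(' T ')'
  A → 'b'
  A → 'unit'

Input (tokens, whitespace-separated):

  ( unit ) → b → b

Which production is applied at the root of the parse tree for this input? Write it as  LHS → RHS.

T → A '→' T

[T [A ( [T [A unit]] )] → [T [A b] → [T [A b]]]]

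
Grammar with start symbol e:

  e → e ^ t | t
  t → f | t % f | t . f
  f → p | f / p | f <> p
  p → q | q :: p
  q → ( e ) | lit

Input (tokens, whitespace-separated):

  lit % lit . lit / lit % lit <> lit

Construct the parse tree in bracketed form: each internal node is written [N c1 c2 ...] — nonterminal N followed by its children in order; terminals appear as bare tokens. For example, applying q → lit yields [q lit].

e
t
t % f
t . f % f
t % f . f % f
f % f . f % f
p % f . f % f
q % f . f % f
lit % f . f % f
lit % p . f % f
lit % q . f % f
lit % lit . f % f
lit % lit . f / p % f
lit % lit . p / p % f
lit % lit . q / p % f
lit % lit . lit / p % f
lit % lit . lit / q % f
lit % lit . lit / lit % f
lit % lit . lit / lit % f <> p
lit % lit . lit / lit % p <> p
lit % lit . lit / lit % q <> p
lit % lit . lit / lit % lit <> p
lit % lit . lit / lit % lit <> q
lit % lit . lit / lit % lit <> lit

[e [t [t [t [t [f [p [q lit]]]] % [f [p [q lit]]]] . [f [f [p [q lit]]] / [p [q lit]]]] % [f [f [p [q lit]]] <> [p [q lit]]]]]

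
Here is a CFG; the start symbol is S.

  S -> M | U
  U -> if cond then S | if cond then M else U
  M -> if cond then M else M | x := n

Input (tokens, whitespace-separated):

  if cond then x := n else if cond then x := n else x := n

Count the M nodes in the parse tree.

[S [M if cond then [M x := n] else [M if cond then [M x := n] else [M x := n]]]]

5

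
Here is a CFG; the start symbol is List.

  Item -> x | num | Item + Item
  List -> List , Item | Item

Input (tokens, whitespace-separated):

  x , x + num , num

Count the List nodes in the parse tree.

[List [List [List [Item x]] , [Item [Item x] + [Item num]]] , [Item num]]

3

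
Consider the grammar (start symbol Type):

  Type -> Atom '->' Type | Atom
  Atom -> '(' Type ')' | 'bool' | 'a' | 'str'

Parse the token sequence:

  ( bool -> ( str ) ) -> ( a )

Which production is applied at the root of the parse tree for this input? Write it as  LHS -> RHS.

Type -> Atom '->' Type

[Type [Atom ( [Type [Atom bool] -> [Type [Atom ( [Type [Atom str]] )]]] )] -> [Type [Atom ( [Type [Atom a]] )]]]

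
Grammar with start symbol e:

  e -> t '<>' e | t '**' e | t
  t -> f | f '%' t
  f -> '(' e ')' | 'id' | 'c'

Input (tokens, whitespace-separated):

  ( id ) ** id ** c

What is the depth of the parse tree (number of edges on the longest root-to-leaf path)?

[e [t [f ( [e [t [f id]]] )]] ** [e [t [f id]] ** [e [t [f c]]]]]

6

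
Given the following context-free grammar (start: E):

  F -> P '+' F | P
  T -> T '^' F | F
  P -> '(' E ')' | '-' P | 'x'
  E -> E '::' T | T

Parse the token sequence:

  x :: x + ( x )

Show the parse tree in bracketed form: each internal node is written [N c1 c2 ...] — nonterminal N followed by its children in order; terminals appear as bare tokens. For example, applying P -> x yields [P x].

[E [E [T [F [P x]]]] :: [T [F [P x] + [F [P ( [E [T [F [P x]]]] )]]]]]

E
E :: T
T :: T
F :: T
P :: T
x :: T
x :: F
x :: P + F
x :: x + F
x :: x + P
x :: x + ( E )
x :: x + ( T )
x :: x + ( F )
x :: x + ( P )
x :: x + ( x )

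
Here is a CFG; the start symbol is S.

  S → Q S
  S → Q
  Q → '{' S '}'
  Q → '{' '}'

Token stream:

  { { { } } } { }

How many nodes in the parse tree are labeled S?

4

[S [Q { [S [Q { [S [Q { }]] }]] }] [S [Q { }]]]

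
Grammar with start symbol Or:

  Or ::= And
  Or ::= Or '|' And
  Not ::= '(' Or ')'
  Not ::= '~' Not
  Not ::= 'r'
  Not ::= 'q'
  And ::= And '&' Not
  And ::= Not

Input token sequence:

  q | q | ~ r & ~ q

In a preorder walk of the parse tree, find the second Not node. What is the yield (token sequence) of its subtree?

[Or [Or [Or [And [Not q]]] | [And [Not q]]] | [And [And [Not ~ [Not r]]] & [Not ~ [Not q]]]]

q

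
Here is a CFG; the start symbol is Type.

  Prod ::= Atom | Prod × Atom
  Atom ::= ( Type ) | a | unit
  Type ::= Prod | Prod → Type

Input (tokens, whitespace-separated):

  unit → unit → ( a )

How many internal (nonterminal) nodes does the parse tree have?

[Type [Prod [Atom unit]] → [Type [Prod [Atom unit]] → [Type [Prod [Atom ( [Type [Prod [Atom a]]] )]]]]]

12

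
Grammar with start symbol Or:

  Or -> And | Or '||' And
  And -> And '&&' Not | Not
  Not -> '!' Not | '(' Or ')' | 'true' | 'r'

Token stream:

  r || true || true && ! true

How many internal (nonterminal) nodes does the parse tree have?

12

[Or [Or [Or [And [Not r]]] || [And [Not true]]] || [And [And [Not true]] && [Not ! [Not true]]]]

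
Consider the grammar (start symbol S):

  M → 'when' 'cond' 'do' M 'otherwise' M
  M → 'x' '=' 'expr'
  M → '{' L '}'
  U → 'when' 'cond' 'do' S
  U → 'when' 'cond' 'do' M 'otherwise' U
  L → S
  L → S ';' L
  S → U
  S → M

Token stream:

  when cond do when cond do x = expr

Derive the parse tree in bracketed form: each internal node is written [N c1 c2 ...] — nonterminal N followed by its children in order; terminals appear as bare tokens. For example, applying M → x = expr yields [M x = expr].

S
U
when cond do S
when cond do U
when cond do when cond do S
when cond do when cond do M
when cond do when cond do x = expr

[S [U when cond do [S [U when cond do [S [M x = expr]]]]]]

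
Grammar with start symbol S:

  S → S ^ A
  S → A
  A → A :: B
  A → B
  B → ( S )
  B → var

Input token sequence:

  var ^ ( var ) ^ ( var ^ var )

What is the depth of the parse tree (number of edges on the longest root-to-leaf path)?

[S [S [S [A [B var]]] ^ [A [B ( [S [A [B var]]] )]]] ^ [A [B ( [S [S [A [B var]]] ^ [A [B var]]] )]]]

7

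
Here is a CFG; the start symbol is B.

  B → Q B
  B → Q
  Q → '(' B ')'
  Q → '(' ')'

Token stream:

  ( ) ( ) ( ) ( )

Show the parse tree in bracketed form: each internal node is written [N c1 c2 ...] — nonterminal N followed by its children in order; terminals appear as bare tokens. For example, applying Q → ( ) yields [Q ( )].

[B [Q ( )] [B [Q ( )] [B [Q ( )] [B [Q ( )]]]]]

B
Q B
( ) B
( ) Q B
( ) ( ) B
( ) ( ) Q B
( ) ( ) ( ) B
( ) ( ) ( ) Q
( ) ( ) ( ) ( )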